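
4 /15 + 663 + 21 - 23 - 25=9544 /15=636.27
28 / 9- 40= -332 / 9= -36.89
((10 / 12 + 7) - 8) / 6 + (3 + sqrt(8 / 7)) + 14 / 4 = 2 * sqrt(14) / 7 + 233 / 36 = 7.54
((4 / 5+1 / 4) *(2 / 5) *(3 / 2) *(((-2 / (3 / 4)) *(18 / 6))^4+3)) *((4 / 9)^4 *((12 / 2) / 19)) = 3672704 / 115425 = 31.82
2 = 2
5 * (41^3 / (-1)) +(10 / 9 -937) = -3109868 / 9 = -345540.89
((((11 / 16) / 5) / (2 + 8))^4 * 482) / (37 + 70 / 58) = 102325949 / 226918400000000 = 0.00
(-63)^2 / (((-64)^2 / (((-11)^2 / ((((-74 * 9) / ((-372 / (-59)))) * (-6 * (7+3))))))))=1654191 / 89415680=0.02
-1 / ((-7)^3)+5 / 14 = 247 / 686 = 0.36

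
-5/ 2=-2.50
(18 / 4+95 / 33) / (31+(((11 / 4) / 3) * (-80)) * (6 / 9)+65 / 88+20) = 2.59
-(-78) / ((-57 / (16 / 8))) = -52 / 19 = -2.74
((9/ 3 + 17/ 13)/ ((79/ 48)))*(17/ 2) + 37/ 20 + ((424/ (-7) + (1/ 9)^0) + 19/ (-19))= -5244247/ 143780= -36.47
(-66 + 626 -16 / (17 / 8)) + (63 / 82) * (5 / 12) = 3082361 / 5576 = 552.79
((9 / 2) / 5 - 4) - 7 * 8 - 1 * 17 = -761 / 10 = -76.10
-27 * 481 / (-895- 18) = 12987 / 913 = 14.22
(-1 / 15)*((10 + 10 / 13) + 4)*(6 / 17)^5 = -0.01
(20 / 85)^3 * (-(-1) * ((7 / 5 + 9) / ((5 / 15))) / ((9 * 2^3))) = 416 / 73695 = 0.01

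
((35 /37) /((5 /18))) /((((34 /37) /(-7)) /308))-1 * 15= -136083 /17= -8004.88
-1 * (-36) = 36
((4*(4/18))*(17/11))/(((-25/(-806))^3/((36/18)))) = 142420999552/1546875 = 92070.14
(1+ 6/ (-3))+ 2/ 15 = -13/ 15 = -0.87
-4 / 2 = -2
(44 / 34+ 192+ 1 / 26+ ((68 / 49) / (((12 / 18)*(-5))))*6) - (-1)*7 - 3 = 21098641 / 108290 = 194.83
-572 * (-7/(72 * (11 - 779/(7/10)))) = -7007/138834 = -0.05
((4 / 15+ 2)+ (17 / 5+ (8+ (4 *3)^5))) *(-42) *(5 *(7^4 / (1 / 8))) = -1003763788720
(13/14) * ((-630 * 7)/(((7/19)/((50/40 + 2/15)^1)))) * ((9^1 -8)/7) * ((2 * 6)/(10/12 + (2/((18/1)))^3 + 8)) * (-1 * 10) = 2690141220/90167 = 29835.10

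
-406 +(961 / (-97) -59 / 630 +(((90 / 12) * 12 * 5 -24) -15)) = -305603 / 61110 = -5.00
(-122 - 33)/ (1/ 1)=-155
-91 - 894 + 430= -555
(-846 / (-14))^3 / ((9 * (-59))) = -8409663 / 20237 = -415.56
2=2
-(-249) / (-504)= -0.49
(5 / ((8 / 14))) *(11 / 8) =385 / 32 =12.03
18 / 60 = 3 / 10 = 0.30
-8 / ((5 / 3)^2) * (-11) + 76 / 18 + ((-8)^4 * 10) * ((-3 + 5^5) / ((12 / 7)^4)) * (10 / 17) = 299838115934 / 34425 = 8709894.44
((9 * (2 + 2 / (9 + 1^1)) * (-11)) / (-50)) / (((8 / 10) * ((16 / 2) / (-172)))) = -46827 / 400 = -117.07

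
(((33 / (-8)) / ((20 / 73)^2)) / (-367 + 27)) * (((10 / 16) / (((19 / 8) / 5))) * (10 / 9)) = 58619 / 248064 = 0.24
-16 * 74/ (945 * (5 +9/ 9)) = -592/ 2835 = -0.21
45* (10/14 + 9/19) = 7110/133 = 53.46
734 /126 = 367 /63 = 5.83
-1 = -1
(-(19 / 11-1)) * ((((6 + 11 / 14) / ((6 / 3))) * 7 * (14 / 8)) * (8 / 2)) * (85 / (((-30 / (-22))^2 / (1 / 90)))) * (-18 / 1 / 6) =24871 / 135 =184.23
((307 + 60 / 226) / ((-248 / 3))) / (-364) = 104163 / 10200736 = 0.01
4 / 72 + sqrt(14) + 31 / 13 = 571 / 234 + sqrt(14) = 6.18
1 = 1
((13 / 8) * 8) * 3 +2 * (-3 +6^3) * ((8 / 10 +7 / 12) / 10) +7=10493 / 100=104.93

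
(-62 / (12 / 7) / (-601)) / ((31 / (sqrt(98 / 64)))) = 49 * sqrt(2) / 28848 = 0.00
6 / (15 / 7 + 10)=42 / 85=0.49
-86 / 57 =-1.51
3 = 3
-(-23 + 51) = -28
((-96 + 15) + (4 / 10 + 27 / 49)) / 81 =-0.99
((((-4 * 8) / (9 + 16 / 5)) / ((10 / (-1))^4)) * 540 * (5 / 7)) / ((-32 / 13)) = 351 / 8540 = 0.04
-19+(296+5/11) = 3052/11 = 277.45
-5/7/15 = -0.05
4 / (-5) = -4 / 5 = -0.80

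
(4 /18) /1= 2 /9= 0.22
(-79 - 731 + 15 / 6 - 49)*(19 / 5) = -32547 / 10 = -3254.70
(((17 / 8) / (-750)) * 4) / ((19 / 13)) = -221 / 28500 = -0.01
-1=-1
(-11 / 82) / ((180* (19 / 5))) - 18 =-1009595 / 56088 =-18.00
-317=-317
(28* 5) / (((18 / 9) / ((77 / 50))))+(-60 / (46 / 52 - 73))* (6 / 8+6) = 14177 / 125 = 113.42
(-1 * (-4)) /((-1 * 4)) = -1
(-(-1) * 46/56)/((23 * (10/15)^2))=9/112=0.08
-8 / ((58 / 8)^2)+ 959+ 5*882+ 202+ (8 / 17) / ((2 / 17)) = 5574.85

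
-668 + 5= -663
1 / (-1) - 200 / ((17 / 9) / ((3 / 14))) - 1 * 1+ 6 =-2224 / 119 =-18.69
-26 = -26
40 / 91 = 0.44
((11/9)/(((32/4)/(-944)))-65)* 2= -3766/9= -418.44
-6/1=-6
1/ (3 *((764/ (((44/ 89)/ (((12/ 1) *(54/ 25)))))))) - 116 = -3833342221/ 33046056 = -116.00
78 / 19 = 4.11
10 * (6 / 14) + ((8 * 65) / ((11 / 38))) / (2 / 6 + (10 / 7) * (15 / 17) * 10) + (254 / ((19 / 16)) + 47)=2730207181 / 6757597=404.02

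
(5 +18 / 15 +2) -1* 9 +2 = 6 / 5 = 1.20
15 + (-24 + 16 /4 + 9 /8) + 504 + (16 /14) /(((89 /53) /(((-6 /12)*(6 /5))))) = 12452939 /24920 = 499.72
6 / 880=3 / 440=0.01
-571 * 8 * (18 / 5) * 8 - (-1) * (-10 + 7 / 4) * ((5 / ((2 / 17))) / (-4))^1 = -21035319 / 160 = -131470.74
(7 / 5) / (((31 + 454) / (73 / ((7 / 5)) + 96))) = 1037 / 2425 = 0.43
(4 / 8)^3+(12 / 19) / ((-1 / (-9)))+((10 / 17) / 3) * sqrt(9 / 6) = 5 * sqrt(6) / 51+883 / 152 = 6.05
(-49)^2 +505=2906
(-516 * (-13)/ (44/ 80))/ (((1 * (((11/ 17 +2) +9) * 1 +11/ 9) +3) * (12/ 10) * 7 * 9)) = 475150/ 46739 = 10.17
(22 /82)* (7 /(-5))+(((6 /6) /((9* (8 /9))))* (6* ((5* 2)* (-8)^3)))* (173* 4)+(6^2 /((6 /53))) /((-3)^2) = -1634205701 /615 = -2657245.04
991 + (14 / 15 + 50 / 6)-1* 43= 14359 / 15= 957.27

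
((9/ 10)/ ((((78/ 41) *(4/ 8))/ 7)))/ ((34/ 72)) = 15498/ 1105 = 14.03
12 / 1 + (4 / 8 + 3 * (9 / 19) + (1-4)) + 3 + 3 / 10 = 1351 / 95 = 14.22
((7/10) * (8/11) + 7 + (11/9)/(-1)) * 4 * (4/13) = 49792/6435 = 7.74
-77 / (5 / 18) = -1386 / 5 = -277.20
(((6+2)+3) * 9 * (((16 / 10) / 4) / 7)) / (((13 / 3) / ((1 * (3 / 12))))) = 297 / 910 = 0.33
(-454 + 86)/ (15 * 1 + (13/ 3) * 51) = -92/ 59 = -1.56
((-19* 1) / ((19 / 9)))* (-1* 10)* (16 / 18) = 80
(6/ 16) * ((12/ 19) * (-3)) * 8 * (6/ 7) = -4.87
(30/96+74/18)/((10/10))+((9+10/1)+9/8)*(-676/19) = -1946945/2736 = -711.60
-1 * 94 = -94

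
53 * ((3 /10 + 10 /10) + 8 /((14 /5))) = 15423 /70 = 220.33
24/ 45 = 8/ 15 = 0.53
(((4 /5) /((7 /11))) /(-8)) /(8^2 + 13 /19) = -209 /86030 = -0.00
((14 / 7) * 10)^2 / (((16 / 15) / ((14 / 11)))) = 5250 / 11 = 477.27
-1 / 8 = -0.12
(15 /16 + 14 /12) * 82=4141 /24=172.54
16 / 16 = 1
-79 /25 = -3.16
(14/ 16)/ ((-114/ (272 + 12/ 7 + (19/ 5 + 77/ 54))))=-527197/ 246240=-2.14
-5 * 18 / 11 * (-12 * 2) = 2160 / 11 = 196.36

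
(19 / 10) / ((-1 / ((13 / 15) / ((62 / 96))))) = -2.55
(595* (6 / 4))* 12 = 10710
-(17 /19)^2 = -289 /361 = -0.80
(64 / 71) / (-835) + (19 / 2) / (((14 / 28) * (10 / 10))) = 1126351 / 59285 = 19.00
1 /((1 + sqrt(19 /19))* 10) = 1 /20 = 0.05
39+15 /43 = 1692 /43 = 39.35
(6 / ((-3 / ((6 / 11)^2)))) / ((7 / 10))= -720 / 847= -0.85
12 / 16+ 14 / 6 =37 / 12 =3.08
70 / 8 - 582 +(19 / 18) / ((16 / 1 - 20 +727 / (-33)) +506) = -108956063 / 190068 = -573.25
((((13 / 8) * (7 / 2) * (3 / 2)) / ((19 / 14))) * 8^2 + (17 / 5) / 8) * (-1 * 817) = -329039.22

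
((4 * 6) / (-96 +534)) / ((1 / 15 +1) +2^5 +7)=60 / 43873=0.00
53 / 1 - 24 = 29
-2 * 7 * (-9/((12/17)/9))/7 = 459/2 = 229.50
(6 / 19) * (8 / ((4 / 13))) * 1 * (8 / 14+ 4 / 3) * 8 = 16640 / 133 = 125.11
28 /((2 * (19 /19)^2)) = 14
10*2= 20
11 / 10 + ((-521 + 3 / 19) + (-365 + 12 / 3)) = -167341 / 190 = -880.74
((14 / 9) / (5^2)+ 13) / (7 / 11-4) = -32329 / 8325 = -3.88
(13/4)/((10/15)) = 39/8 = 4.88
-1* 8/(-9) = 8/9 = 0.89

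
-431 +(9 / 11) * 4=-4705 / 11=-427.73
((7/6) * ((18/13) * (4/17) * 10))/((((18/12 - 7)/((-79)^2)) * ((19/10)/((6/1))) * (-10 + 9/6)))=1258185600/785213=1602.35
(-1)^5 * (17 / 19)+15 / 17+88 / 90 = 14032 / 14535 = 0.97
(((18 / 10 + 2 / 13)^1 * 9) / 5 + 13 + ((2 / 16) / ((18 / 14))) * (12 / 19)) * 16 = 4913816 / 18525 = 265.25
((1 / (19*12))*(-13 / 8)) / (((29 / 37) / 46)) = -11063 / 26448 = -0.42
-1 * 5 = -5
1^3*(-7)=-7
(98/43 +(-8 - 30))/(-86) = 768/1849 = 0.42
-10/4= -5/2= -2.50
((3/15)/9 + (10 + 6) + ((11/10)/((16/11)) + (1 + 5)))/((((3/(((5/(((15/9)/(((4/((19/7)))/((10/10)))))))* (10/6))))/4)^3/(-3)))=-36002377600/555579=-64801.55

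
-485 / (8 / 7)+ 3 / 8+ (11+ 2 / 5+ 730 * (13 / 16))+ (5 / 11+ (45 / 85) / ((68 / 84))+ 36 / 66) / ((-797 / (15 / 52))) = 21621978009 / 119773160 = 180.52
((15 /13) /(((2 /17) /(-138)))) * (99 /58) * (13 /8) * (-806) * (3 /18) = 233995905 /464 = 504301.52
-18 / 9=-2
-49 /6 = -8.17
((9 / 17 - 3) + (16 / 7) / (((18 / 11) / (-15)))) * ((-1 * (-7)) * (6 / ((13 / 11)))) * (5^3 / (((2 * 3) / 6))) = -22995500 / 221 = -104052.04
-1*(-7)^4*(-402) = 965202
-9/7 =-1.29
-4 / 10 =-2 / 5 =-0.40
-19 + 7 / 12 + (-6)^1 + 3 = -257 / 12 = -21.42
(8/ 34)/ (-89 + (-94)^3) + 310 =4377646706/ 14121441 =310.00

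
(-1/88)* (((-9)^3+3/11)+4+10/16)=63721/7744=8.23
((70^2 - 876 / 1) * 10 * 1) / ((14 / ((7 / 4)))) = 5030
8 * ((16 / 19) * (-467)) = -59776 / 19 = -3146.11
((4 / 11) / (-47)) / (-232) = 1 / 29986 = 0.00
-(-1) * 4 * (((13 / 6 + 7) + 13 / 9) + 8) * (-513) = -38190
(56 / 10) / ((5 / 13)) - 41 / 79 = 27731 / 1975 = 14.04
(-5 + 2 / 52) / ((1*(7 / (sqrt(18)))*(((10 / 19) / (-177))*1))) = 1301481*sqrt(2) / 1820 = 1011.30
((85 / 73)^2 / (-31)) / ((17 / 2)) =-850 / 165199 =-0.01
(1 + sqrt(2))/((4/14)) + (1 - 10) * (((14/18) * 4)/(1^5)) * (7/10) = -161/10 + 7 * sqrt(2)/2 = -11.15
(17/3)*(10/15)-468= -4178/9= -464.22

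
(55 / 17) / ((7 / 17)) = 55 / 7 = 7.86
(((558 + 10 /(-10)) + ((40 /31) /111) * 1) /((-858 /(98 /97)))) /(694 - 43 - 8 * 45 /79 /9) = -7419456667 /7358408022537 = -0.00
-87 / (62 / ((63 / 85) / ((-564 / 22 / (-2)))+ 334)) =-116106807 / 247690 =-468.76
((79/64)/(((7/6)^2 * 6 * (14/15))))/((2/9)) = 31995/43904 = 0.73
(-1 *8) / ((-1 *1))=8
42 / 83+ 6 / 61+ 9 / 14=88407 / 70882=1.25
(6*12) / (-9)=-8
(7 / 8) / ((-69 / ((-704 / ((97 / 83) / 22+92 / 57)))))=21371504 / 3990983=5.35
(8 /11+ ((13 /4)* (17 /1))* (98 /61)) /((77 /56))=480380 /7381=65.08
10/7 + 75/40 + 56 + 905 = 54001/56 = 964.30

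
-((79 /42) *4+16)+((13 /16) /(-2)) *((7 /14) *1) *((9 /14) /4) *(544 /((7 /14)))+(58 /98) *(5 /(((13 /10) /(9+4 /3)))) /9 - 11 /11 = -7901653 /137592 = -57.43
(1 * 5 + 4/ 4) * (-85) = -510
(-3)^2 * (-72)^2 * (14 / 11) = 653184 / 11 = 59380.36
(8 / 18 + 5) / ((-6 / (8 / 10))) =-98 / 135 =-0.73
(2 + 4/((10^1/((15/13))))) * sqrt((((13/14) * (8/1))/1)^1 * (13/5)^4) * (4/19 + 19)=60736 * sqrt(91)/665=871.25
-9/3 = -3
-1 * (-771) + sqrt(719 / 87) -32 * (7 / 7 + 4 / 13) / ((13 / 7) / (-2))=sqrt(62553) / 87 + 137915 / 169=818.94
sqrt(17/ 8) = sqrt(34)/ 4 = 1.46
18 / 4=9 / 2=4.50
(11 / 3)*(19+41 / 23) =5258 / 69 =76.20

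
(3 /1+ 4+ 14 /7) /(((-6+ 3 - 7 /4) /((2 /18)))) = -4 /19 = -0.21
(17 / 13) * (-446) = -583.23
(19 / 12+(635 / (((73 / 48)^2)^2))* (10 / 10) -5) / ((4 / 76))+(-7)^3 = 629543078785 / 340778892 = 1847.37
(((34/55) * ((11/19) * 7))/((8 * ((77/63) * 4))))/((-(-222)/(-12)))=-1071/309320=-0.00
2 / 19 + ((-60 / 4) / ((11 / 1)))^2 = 4517 / 2299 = 1.96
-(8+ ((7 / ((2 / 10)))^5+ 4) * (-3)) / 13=12120433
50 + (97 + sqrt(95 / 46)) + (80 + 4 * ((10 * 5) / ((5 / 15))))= sqrt(4370) / 46 + 827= 828.44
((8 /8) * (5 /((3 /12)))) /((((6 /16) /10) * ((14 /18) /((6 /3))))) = 9600 /7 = 1371.43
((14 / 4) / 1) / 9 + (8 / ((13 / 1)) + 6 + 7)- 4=10.00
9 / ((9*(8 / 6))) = 3 / 4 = 0.75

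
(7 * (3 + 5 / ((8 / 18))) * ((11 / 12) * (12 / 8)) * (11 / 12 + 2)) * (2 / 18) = 51205 / 1152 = 44.45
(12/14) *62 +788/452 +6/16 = 349693/6328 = 55.26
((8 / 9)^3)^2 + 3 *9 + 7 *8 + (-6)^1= 41183101 / 531441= 77.49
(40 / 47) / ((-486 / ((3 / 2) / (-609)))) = 10 / 2318463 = 0.00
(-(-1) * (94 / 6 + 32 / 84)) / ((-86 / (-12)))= 2.24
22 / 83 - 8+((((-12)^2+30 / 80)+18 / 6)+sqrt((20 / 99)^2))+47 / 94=9225527 / 65736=140.34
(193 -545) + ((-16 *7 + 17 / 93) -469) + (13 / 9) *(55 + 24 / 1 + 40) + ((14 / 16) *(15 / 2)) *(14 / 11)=-18477247 / 24552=-752.58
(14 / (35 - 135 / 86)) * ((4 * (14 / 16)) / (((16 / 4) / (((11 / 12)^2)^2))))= 30848587 / 119232000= 0.26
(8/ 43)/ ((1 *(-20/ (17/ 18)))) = -17/ 1935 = -0.01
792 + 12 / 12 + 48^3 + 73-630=110828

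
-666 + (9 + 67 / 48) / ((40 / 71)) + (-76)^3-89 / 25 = -4220420231 / 9600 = -439627.11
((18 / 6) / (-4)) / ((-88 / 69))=207 / 352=0.59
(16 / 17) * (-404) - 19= -6787 / 17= -399.24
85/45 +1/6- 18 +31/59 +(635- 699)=-84343/1062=-79.42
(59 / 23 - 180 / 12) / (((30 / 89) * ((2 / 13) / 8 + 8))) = -661804 / 143865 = -4.60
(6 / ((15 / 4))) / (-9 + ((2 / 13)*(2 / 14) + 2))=-728 / 3175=-0.23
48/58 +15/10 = 135/58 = 2.33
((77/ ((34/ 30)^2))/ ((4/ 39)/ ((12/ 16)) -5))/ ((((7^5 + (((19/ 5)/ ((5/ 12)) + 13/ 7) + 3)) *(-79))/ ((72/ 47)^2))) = 0.00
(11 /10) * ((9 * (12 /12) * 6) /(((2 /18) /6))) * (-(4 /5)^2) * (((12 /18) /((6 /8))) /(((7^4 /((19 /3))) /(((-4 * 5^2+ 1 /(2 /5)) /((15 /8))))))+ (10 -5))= -3005459424 /300125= -10014.03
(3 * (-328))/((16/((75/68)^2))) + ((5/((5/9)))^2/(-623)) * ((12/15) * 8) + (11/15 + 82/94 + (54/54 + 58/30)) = -288824950381/4061860320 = -71.11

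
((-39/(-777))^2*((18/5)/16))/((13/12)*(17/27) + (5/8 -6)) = -123201/1019966605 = -0.00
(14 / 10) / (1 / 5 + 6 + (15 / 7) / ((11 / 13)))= 539 / 3362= 0.16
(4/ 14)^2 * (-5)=-20/ 49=-0.41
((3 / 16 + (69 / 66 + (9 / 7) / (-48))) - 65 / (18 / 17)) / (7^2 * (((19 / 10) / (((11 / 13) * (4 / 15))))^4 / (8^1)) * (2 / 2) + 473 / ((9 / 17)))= -1819001417728 / 957703501042463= -0.00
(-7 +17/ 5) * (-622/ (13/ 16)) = 179136/ 65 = 2755.94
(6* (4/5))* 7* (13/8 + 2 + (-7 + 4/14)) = -519/5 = -103.80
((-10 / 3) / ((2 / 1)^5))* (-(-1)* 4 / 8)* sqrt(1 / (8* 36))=-0.00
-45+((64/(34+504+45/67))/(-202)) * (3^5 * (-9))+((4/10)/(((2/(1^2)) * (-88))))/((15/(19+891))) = -9590835691/218711460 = -43.85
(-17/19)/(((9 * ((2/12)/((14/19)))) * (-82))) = 238/44403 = 0.01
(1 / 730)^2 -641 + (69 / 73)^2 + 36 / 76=-6476347081 / 10125100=-639.63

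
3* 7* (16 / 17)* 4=1344 / 17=79.06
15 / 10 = 3 / 2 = 1.50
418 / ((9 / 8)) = 3344 / 9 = 371.56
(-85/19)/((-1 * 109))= 85/2071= 0.04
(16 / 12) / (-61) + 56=55.98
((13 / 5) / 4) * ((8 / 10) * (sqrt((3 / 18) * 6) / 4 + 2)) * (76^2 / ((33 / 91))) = 5124756 / 275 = 18635.48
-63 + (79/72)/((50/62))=-110951/1800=-61.64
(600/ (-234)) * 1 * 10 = -1000/ 39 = -25.64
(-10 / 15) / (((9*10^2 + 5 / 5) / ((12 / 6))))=-4 / 2703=-0.00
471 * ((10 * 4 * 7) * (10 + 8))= 2373840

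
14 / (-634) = -7 / 317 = -0.02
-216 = -216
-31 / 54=-0.57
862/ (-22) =-431/ 11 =-39.18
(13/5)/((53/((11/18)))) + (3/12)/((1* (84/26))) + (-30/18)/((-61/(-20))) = -3577321/8147160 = -0.44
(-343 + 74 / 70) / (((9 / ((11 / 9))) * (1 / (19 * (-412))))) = 1030540544 / 2835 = 363506.36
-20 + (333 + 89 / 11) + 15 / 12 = 14183 / 44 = 322.34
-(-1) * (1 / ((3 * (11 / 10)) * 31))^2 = 100 / 1046529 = 0.00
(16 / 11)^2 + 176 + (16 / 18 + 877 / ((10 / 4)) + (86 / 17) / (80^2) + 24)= 32808316907 / 59241600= 553.81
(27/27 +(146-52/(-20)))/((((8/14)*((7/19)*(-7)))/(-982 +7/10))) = 34865589/350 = 99615.97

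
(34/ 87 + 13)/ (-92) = -1165/ 8004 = -0.15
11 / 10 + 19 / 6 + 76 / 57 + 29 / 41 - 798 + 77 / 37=-5989204 / 7585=-789.61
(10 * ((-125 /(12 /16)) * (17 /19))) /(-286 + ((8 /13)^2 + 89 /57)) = 14365000 /2736349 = 5.25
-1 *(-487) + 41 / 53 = 25852 / 53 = 487.77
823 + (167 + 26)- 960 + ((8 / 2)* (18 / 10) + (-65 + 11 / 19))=-116 / 95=-1.22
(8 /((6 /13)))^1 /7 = 52 /21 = 2.48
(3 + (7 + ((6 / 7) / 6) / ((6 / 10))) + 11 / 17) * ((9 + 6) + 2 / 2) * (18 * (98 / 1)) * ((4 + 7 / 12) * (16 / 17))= 1325273.91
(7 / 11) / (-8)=-7 / 88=-0.08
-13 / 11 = -1.18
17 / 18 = 0.94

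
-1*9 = -9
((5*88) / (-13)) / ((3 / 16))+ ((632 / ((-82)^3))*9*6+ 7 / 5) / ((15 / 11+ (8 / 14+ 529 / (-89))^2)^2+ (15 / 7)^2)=-40604435986019336261825357 / 224941163037323460175695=-180.51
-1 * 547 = -547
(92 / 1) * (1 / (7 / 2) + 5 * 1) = 486.29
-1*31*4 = -124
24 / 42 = 4 / 7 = 0.57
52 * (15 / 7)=111.43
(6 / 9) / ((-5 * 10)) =-1 / 75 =-0.01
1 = 1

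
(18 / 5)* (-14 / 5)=-252 / 25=-10.08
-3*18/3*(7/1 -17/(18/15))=129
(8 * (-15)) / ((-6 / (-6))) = -120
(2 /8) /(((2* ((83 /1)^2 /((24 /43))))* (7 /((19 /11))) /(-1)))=-57 /22809479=-0.00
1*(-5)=-5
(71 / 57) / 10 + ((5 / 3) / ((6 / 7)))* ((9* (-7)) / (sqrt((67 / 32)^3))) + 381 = 217241 / 570 - 15680* sqrt(134) / 4489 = 340.69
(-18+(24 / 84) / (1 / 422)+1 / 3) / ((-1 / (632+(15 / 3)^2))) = -473259 / 7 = -67608.43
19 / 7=2.71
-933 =-933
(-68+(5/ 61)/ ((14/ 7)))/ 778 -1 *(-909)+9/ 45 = 431446681/ 474580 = 909.11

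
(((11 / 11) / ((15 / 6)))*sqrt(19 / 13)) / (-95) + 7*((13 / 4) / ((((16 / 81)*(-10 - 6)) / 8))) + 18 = -5067 / 128 - 2*sqrt(247) / 6175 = -39.59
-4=-4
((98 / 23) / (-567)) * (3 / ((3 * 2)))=-7 / 1863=-0.00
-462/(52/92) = -10626/13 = -817.38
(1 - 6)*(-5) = 25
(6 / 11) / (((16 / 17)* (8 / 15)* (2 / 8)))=765 / 176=4.35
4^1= 4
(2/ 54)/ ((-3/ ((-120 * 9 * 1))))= 40/ 3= 13.33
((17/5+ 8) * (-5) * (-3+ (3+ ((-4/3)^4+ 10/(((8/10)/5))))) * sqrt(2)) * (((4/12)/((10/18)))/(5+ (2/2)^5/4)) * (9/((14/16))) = -3233648 * sqrt(2)/735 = -6221.86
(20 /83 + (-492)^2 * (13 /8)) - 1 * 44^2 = 32487714 /83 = 391418.24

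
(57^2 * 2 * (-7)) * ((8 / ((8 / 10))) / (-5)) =90972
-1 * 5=-5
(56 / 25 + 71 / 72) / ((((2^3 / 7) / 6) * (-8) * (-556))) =40649 / 10675200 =0.00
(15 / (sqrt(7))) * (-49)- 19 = -105 * sqrt(7)- 19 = -296.80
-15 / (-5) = 3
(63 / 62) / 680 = 63 / 42160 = 0.00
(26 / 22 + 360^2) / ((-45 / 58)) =-82685554 / 495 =-167041.52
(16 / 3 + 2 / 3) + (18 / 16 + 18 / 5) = 429 / 40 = 10.72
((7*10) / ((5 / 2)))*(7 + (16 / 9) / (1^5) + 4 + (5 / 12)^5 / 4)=89048435 / 248832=357.87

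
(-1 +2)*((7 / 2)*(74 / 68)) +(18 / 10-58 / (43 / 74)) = -1377279 / 14620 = -94.21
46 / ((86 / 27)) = 621 / 43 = 14.44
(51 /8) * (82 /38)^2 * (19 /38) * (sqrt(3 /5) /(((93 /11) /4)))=314347 * sqrt(15) /223820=5.44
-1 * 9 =-9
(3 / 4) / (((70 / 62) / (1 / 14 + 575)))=748743 / 1960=382.01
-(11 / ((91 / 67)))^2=-543169 / 8281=-65.59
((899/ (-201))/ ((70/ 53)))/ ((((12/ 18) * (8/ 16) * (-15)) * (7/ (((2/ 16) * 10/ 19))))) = 47647/ 7485240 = 0.01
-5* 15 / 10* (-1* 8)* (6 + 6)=720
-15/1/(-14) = 15/14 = 1.07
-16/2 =-8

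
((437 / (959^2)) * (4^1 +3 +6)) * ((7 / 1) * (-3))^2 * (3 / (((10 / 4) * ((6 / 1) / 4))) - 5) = -1073709 / 93845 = -11.44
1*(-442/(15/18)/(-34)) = 78/5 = 15.60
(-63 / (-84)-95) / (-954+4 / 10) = 1885 / 19072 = 0.10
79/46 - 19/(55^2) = 238101/139150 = 1.71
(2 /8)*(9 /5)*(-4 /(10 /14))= -63 /25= -2.52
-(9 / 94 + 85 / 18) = -2038 / 423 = -4.82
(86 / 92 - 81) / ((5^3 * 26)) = -3683 / 149500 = -0.02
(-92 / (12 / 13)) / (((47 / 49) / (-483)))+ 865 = 2399466 / 47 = 51052.47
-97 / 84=-1.15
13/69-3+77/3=1577/69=22.86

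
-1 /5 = -0.20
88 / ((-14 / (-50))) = 2200 / 7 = 314.29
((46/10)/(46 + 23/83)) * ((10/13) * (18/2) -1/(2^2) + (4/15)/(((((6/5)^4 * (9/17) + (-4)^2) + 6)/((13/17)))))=816636917/1229524140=0.66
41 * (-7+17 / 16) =-243.44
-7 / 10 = -0.70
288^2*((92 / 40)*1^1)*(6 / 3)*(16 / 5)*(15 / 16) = 5723136 / 5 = 1144627.20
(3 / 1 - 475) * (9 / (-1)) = 4248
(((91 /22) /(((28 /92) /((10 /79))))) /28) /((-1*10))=-299 /48664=-0.01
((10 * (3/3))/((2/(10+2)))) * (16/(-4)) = -240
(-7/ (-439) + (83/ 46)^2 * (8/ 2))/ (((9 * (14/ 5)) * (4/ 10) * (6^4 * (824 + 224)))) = 0.00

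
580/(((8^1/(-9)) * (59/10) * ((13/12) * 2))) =-51.04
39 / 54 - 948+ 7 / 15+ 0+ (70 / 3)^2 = -402.37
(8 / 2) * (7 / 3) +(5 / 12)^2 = 1369 / 144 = 9.51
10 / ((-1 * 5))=-2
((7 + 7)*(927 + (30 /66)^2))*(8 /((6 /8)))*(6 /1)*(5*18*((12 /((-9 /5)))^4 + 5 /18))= 147714480355.56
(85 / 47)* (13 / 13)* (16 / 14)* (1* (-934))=-1930.46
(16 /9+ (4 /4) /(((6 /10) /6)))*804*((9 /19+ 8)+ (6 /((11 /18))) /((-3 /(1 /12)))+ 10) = 36021344 /209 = 172350.93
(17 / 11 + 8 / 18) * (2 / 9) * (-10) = -3940 / 891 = -4.42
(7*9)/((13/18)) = 1134/13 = 87.23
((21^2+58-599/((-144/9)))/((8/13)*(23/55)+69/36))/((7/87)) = 1601716545/522284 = 3066.75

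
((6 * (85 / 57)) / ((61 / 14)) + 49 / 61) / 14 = 473 / 2318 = 0.20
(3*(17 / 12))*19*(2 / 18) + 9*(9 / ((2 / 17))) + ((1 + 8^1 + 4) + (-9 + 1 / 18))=25255 / 36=701.53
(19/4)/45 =19/180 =0.11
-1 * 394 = -394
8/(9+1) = 0.80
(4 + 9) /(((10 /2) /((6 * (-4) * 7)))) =-2184 /5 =-436.80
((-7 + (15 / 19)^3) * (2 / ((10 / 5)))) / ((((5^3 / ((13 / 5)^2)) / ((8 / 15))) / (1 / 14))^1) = -30175288 / 2250609375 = -0.01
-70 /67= -1.04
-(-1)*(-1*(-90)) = 90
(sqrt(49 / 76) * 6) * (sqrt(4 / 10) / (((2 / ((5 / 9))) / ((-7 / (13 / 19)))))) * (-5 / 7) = 35 * sqrt(190) / 78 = 6.19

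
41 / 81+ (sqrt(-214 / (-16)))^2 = 8995 / 648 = 13.88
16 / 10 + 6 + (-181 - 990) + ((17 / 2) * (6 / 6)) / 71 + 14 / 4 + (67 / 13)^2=-67987423 / 59995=-1133.22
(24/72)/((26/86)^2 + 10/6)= 1849/9752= 0.19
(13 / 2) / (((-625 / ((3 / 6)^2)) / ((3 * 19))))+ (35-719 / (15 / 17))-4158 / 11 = -17370223 / 15000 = -1158.01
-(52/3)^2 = -2704/9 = -300.44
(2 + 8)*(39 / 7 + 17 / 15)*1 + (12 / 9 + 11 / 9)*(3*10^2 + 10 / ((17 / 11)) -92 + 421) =603697 / 357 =1691.03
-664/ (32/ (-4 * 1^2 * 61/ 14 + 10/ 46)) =229993/ 644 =357.13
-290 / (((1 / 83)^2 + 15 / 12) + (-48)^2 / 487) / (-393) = 3891733880 / 31544414991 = 0.12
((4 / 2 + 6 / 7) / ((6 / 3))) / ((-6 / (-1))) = 5 / 21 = 0.24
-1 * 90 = -90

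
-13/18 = -0.72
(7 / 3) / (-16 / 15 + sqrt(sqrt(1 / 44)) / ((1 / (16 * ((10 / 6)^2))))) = 4455 / 139506892 + 16875 * 11^(3 / 4) * sqrt(2) / 279013784 + 703125 * sqrt(11) / 279013784 + 29296875 * 11^(1 / 4) * sqrt(2) / 558027568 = 0.14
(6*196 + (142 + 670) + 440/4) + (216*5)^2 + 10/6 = 3505499/3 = 1168499.67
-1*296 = -296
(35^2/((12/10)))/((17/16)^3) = 851.08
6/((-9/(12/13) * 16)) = -1/26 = -0.04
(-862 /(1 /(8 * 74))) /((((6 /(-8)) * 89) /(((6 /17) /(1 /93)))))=379666176 /1513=250936.01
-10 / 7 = -1.43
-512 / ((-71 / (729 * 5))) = 1866240 / 71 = 26285.07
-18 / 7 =-2.57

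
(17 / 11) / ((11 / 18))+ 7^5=2033953 / 121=16809.53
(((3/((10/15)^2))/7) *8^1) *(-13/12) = -117/14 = -8.36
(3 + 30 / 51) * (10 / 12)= 2.99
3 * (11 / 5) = 33 / 5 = 6.60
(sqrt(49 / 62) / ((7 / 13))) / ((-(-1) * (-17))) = -13 * sqrt(62) / 1054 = -0.10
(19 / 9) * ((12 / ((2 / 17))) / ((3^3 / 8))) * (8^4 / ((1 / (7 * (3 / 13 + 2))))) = 4297129984 / 1053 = 4080845.19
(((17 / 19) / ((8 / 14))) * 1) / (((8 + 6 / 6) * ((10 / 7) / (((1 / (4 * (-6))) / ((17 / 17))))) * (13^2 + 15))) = -833 / 30205440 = -0.00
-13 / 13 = -1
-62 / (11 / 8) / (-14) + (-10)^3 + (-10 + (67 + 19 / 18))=-1301071 / 1386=-938.72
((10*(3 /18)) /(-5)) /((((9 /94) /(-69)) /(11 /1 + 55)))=47564 /3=15854.67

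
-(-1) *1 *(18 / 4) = 9 / 2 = 4.50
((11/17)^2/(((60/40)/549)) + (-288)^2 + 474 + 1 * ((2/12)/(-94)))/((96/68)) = 13621777343/230112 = 59196.29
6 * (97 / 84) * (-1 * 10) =-485 / 7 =-69.29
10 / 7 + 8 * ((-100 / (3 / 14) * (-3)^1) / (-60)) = -3890 / 21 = -185.24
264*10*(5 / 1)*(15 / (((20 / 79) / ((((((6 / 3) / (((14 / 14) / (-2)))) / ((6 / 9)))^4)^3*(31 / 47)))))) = 52776305414553600 / 47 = 1122900115203268.09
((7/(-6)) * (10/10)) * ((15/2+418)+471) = -12551/12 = -1045.92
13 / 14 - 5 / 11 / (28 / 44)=3 / 14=0.21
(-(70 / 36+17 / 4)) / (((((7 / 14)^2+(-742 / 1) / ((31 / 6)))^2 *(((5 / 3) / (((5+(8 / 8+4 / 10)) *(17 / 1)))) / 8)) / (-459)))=570779753472 / 7900543225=72.25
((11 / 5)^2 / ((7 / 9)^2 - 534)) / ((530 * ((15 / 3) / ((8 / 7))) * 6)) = -6534 / 10018159375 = -0.00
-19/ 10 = -1.90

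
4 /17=0.24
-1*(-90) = 90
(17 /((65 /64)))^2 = 280.18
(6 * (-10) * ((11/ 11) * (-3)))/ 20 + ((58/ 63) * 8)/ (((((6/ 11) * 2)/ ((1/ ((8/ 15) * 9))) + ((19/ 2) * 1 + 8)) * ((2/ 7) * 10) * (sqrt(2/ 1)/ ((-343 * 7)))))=9 - 3063676 * sqrt(2)/ 22509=-183.49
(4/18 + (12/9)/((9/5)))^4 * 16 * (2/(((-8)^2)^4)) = 28561/17414258688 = 0.00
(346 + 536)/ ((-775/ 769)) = -678258/ 775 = -875.17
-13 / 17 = -0.76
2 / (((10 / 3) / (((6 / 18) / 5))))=1 / 25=0.04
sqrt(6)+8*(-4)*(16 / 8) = -64+sqrt(6) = -61.55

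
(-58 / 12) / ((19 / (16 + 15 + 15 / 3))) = -174 / 19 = -9.16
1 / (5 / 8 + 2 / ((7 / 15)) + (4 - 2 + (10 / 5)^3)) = 56 / 835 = 0.07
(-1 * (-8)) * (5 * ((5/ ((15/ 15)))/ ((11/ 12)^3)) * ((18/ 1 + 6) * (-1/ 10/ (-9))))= 92160/ 1331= 69.24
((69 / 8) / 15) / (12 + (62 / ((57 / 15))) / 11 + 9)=4807 / 187960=0.03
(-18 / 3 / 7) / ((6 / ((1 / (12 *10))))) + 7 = 5879 / 840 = 7.00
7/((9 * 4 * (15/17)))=0.22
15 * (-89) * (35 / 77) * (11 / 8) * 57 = -380475 / 8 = -47559.38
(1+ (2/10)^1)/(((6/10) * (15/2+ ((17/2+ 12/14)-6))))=0.18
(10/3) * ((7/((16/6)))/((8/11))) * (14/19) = 2695/304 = 8.87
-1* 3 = -3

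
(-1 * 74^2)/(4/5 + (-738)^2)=-6845/680806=-0.01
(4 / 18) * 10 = 20 / 9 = 2.22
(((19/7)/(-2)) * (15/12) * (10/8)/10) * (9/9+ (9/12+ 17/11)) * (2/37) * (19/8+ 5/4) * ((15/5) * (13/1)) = -15579525/2917376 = -5.34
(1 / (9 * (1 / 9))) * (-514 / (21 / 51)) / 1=-8738 / 7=-1248.29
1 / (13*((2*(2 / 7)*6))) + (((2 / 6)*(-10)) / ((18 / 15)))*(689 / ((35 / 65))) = -23288053 / 6552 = -3554.34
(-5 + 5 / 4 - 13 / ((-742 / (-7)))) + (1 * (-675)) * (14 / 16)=-252067 / 424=-594.50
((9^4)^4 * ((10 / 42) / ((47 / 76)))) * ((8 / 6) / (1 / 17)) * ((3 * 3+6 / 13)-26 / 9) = 454583827800831832560 / 4277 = 106285674024042981.66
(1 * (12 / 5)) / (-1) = -12 / 5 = -2.40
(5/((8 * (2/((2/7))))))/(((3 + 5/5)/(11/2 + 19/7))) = 575/3136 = 0.18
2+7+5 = 14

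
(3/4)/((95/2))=3/190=0.02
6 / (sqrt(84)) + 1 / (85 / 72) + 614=sqrt(21) / 7 + 52262 / 85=615.50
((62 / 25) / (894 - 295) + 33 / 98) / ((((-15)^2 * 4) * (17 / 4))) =500251 / 5613378750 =0.00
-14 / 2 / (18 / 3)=-7 / 6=-1.17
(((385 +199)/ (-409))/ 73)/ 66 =-4/ 13497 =-0.00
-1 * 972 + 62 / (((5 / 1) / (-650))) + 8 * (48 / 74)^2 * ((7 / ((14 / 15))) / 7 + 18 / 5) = -432014872 / 47915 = -9016.28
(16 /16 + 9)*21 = 210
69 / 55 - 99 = -5376 / 55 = -97.75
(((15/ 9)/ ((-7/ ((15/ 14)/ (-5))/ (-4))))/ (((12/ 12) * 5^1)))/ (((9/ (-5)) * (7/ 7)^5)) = 0.02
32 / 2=16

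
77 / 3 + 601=1880 / 3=626.67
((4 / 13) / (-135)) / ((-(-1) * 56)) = -1 / 24570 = -0.00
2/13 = 0.15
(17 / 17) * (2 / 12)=1 / 6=0.17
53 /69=0.77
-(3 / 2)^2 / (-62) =9 / 248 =0.04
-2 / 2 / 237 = -1 / 237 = -0.00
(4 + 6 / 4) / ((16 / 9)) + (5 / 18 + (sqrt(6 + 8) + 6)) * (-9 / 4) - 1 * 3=-449 / 32 - 9 * sqrt(14) / 4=-22.45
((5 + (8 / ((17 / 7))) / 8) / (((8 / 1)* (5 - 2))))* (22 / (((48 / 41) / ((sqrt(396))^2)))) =114103 / 68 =1677.99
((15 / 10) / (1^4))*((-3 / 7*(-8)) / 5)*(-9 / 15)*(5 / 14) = -0.22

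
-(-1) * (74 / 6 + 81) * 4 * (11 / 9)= 12320 / 27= 456.30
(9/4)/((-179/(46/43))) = -207/15394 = -0.01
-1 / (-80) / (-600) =-0.00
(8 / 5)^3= 512 / 125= 4.10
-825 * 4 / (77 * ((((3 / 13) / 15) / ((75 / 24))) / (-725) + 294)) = -176718750 / 1212290597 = -0.15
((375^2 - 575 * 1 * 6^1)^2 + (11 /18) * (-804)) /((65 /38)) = 2145135735238 /195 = 11000696078.14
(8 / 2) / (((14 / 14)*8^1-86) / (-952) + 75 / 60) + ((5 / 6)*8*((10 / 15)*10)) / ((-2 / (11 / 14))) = -14.46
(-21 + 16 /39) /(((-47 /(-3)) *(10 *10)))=-803 /61100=-0.01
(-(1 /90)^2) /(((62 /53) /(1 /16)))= -53 /8035200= -0.00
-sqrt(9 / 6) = -sqrt(6) / 2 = -1.22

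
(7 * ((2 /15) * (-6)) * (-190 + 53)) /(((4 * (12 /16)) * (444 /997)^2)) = 953254631 /739260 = 1289.47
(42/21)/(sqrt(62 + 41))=2* sqrt(103)/103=0.20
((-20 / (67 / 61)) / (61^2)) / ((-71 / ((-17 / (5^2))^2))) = 1156 / 36272125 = 0.00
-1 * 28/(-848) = 7/212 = 0.03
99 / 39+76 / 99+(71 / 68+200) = 17883917 / 87516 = 204.35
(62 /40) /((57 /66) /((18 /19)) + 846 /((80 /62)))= 3069 /1299992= 0.00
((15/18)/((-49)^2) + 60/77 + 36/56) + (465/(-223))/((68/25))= 787944667/1201489212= 0.66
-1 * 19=-19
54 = 54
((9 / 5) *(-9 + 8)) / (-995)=9 / 4975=0.00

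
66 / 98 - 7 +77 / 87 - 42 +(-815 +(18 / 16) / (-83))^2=1248389580279815 / 1879539648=664199.65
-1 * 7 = -7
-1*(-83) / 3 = 83 / 3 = 27.67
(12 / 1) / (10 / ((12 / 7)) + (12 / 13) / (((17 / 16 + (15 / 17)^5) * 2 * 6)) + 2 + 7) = 33965164584 / 42121023605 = 0.81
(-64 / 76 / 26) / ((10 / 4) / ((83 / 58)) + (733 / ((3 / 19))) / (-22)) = 43824 / 283153637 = 0.00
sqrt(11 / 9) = sqrt(11) / 3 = 1.11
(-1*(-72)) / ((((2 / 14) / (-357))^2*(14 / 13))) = 417522924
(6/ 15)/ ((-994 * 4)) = -1/ 9940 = -0.00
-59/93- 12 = -12.63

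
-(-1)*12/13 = 12/13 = 0.92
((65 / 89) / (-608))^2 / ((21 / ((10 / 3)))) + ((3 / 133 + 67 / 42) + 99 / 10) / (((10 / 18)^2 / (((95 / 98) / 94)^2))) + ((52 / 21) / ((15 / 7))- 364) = -295835357493521213197 / 815331743553815040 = -362.84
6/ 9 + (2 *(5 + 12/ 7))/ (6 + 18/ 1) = 103/ 84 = 1.23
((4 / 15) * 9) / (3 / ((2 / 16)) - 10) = 6 / 35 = 0.17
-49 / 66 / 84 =-7 / 792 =-0.01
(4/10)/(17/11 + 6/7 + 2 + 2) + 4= 4.06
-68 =-68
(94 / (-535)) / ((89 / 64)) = -6016 / 47615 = -0.13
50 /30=5 /3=1.67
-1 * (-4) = 4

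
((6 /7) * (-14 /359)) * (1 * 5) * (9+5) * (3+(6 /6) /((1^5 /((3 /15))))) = -2688 /359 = -7.49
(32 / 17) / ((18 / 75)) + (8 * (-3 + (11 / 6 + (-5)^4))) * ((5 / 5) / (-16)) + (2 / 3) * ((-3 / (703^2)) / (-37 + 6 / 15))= -1870032986539 / 6149936796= -304.07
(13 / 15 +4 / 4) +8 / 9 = 124 / 45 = 2.76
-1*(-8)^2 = -64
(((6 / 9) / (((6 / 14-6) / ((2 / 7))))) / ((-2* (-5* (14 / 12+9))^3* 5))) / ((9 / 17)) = -0.00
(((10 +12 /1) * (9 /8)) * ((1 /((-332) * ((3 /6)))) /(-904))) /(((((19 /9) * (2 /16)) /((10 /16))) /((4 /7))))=4455 /19958512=0.00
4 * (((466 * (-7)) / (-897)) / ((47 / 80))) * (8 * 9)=25052160 / 14053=1782.69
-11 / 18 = -0.61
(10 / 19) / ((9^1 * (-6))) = -5 / 513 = -0.01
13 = 13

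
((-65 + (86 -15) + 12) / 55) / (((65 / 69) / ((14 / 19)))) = 17388 / 67925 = 0.26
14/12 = 1.17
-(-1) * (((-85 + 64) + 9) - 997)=-1009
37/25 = 1.48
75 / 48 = 25 / 16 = 1.56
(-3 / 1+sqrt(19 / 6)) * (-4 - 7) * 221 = 7293 - 2431 * sqrt(114) / 6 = 2967.00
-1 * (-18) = 18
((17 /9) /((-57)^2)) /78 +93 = 212114231 /2280798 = 93.00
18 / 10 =9 / 5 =1.80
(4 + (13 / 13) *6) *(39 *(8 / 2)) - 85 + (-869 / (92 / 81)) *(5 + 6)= -638579 / 92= -6941.08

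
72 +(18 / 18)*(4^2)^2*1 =328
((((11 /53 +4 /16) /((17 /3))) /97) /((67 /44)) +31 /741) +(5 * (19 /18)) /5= 294677311 /268391682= 1.10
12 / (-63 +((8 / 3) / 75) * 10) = -540 / 2819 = -0.19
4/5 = 0.80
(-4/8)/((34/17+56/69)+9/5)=-345/3182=-0.11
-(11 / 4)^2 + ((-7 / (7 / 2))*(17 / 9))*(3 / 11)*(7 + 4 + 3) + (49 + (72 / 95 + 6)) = 1693961 / 50160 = 33.77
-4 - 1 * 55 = -59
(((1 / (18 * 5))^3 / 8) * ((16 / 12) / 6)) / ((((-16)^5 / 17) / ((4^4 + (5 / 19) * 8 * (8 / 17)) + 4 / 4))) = -9259 / 58095304704000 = -0.00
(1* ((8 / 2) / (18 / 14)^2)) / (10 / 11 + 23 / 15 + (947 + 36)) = 5390 / 2195073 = 0.00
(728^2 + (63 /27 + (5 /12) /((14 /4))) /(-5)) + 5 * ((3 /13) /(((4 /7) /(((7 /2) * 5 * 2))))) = 530054.18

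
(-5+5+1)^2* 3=3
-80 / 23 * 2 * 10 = -1600 / 23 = -69.57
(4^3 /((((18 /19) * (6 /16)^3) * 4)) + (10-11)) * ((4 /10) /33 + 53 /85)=138326923 /681615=202.94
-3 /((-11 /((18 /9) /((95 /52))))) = 312 /1045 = 0.30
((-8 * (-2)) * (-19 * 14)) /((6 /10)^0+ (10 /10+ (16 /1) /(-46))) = -2576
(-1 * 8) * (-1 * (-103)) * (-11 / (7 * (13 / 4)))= 36256 / 91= 398.42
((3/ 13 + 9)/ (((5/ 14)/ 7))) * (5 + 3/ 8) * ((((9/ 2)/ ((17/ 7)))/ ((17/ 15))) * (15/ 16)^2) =1344002625/ 961792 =1397.39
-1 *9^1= -9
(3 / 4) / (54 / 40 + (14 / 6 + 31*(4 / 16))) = 45 / 686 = 0.07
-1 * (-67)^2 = -4489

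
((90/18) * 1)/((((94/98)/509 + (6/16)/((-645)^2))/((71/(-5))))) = -1964537723400/52166741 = -37658.82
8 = 8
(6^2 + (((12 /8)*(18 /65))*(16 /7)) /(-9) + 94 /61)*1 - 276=-6621358 /27755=-238.56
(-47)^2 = 2209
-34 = -34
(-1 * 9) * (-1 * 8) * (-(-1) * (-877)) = -63144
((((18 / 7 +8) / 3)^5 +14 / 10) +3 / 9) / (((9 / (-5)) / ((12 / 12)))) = -11130428662 / 36756909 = -302.81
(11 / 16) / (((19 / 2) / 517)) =5687 / 152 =37.41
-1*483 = -483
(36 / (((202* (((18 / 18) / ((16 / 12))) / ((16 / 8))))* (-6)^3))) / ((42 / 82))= -82 / 19089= -0.00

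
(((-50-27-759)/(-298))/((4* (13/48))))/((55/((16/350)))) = 3648/1694875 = 0.00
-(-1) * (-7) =-7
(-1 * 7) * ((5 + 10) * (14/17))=-1470/17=-86.47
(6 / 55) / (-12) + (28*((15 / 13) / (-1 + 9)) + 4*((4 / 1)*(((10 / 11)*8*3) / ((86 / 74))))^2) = 328092900659 / 14542385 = 22561.15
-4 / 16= -1 / 4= -0.25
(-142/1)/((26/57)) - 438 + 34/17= -9715/13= -747.31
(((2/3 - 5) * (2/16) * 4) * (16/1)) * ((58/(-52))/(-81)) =-116/243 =-0.48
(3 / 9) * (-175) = -175 / 3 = -58.33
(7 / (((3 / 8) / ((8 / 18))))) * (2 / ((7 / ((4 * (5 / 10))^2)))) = 256 / 27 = 9.48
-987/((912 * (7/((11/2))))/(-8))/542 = 517/41192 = 0.01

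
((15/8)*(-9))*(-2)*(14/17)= 27.79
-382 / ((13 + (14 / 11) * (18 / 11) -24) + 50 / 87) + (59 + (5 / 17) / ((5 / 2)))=156624453 / 1492991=104.91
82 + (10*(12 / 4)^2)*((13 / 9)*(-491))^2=407427628 / 9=45269736.44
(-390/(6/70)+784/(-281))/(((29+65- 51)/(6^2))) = -46056024/12083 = -3811.64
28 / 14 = 2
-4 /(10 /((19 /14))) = -19 /35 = -0.54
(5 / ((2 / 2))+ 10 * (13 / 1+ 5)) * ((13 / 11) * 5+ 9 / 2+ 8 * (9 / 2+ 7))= 416805 / 22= 18945.68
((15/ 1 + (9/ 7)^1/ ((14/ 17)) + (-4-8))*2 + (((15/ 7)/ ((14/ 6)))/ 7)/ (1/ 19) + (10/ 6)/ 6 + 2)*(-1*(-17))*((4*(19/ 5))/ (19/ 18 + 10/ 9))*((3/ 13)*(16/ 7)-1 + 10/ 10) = 354628160/ 405769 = 873.97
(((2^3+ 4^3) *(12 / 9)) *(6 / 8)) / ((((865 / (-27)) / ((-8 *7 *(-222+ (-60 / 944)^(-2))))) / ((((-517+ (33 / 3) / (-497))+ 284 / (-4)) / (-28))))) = 725436545184 / 10747625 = 67497.38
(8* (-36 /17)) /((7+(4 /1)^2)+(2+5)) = -48 /85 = -0.56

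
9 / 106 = 0.08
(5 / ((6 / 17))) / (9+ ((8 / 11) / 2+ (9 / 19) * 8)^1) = 17765 / 16494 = 1.08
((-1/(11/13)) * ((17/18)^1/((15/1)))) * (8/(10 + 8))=-442/13365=-0.03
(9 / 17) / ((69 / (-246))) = -738 / 391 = -1.89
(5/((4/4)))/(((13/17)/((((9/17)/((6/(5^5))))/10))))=180.29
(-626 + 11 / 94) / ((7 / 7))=-625.88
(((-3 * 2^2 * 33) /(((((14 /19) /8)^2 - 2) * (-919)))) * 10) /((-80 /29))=8291448 /10571257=0.78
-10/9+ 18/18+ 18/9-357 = -3196/9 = -355.11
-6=-6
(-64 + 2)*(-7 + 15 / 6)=279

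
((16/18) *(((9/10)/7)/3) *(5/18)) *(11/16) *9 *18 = 33/28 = 1.18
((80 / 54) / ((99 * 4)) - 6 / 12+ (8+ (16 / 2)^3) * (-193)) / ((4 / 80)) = -5365272130 / 2673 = -2007209.93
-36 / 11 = -3.27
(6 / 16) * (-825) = -2475 / 8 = -309.38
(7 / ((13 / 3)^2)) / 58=0.01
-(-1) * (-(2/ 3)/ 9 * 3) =-2/ 9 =-0.22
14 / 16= 7 / 8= 0.88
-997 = -997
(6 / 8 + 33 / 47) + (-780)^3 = -89215775727 / 188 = -474551998.55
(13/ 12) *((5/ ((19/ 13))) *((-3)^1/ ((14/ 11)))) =-9295/ 1064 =-8.74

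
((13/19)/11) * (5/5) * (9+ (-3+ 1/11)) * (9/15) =2613/11495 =0.23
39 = 39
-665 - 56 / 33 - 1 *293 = -31670 / 33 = -959.70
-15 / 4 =-3.75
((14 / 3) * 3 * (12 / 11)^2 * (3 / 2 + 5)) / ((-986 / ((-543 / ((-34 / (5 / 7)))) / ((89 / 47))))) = -0.66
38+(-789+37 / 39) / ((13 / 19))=-564680 / 507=-1113.77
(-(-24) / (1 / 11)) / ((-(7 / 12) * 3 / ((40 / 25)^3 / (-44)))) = 12288 / 875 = 14.04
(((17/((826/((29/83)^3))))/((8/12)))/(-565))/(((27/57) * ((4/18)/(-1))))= 23632941/1067389100120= 0.00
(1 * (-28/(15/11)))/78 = -154/585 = -0.26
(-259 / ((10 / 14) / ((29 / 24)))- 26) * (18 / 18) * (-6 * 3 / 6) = 55697 / 40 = 1392.42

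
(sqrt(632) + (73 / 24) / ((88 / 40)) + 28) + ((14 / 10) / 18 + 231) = 2 * sqrt(158) + 1031423 / 3960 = 285.60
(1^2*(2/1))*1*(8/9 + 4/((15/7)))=248/45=5.51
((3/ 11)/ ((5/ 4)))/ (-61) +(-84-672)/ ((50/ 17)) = -4311906/ 16775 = -257.04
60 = 60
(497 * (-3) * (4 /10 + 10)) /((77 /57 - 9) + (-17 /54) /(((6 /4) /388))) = 29830437 /171370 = 174.07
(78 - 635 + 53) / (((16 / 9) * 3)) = -189 / 2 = -94.50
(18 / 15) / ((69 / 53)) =106 / 115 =0.92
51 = 51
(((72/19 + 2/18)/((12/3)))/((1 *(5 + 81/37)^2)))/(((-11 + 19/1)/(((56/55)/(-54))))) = -913123/20534199840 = -0.00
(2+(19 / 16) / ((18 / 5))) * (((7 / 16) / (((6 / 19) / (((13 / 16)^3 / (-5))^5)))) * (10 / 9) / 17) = -4567982650256501426951 / 1524069995369883154513920000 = -0.00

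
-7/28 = -0.25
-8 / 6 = -4 / 3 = -1.33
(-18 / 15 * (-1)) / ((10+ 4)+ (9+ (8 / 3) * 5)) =18 / 545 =0.03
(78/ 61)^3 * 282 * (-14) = -1873531296/ 226981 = -8254.13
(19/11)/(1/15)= 285/11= 25.91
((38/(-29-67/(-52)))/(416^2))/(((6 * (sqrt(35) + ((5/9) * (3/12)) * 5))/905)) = 257925/10726665664-92853 * sqrt(35)/2681666416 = -0.00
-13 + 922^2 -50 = 850021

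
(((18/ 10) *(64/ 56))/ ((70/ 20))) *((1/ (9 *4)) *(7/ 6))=2/ 105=0.02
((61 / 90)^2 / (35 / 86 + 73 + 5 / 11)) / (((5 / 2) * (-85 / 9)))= -1760033 / 6681605625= -0.00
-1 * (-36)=36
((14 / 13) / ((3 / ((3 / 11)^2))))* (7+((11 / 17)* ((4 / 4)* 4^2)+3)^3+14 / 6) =493203382 / 7728149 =63.82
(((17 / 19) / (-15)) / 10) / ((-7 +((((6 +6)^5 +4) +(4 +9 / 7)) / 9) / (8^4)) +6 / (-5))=731136 / 177699685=0.00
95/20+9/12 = 11/2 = 5.50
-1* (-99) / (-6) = -33 / 2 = -16.50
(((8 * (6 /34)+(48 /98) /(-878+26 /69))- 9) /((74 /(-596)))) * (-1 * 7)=-28518795786 /66657017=-427.84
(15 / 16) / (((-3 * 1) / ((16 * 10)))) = -50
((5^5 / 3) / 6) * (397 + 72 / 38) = 23684375 / 342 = 69252.56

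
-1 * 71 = -71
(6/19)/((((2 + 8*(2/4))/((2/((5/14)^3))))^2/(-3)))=-15059072/296875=-50.73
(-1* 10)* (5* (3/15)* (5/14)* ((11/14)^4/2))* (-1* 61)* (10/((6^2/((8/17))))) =111637625/20571768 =5.43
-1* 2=-2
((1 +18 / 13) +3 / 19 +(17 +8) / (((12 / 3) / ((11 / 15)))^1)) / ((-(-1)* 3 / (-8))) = -42242 / 2223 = -19.00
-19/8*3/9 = -19/24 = -0.79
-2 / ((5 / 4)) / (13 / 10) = -16 / 13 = -1.23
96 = 96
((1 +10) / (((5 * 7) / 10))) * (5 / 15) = 22 / 21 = 1.05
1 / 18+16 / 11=299 / 198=1.51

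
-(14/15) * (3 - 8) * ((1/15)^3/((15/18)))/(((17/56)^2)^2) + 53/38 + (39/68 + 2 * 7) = 1731379545613/107115682500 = 16.16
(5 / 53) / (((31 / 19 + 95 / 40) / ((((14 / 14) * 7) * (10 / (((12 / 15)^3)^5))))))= 14495849609375 / 309438971904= 46.85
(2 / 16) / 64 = 1 / 512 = 0.00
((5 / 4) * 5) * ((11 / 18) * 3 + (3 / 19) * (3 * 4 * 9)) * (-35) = -1883875 / 456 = -4131.30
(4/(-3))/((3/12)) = -16/3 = -5.33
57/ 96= 0.59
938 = 938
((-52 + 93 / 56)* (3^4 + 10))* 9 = -329823 / 8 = -41227.88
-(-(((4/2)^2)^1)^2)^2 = -256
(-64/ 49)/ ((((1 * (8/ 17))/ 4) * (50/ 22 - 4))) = 5984/ 931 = 6.43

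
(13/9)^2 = 169/81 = 2.09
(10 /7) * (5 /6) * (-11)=-275 /21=-13.10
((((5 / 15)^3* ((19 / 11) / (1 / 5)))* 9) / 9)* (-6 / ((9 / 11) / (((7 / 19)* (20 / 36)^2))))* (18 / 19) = -3500 / 13851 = -0.25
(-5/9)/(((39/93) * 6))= -155/702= -0.22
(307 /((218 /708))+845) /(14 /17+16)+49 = 158.49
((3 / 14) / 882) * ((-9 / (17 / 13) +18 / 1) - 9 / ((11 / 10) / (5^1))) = -1857 / 256564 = -0.01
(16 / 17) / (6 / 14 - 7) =-56 / 391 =-0.14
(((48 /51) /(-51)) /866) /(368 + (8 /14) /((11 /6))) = -0.00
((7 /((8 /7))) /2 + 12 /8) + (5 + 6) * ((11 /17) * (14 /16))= 2935 /272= 10.79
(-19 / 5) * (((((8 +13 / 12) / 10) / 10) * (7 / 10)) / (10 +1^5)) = -14497 / 660000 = -0.02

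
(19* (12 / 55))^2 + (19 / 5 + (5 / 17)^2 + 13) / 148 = 2238222253 / 129385300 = 17.30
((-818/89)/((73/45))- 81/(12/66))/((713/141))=-35939349/402814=-89.22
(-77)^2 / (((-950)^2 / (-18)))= -53361 / 451250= -0.12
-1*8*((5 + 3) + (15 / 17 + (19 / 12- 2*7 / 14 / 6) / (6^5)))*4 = -14090401 / 49572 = -284.24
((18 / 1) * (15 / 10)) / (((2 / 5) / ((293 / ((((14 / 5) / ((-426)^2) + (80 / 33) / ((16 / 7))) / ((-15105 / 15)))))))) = -99392303481075 / 5293127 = -18777615.48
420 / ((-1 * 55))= -84 / 11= -7.64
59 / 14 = 4.21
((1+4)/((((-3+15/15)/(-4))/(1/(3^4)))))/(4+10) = 5/567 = 0.01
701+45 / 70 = 9823 / 14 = 701.64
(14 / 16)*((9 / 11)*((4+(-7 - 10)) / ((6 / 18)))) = -2457 / 88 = -27.92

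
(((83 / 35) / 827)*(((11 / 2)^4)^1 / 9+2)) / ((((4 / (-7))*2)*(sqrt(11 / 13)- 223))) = 1239107*sqrt(143) / 3079453720320+3592171193 / 3079453720320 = 0.00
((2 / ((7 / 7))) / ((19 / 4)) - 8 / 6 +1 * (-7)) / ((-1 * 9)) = 451 / 513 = 0.88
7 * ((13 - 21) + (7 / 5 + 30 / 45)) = -623 / 15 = -41.53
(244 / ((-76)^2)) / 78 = 61 / 112632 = 0.00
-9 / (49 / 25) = -4.59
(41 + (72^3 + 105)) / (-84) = -26671 / 6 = -4445.17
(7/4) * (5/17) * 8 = 4.12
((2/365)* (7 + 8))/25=6/1825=0.00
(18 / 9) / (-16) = -1 / 8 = -0.12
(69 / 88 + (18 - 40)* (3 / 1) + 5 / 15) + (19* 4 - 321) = -81809 / 264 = -309.88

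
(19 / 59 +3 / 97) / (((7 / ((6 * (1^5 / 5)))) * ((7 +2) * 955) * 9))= 808 / 1032972885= 0.00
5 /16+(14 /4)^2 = 12.56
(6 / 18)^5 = 1 / 243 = 0.00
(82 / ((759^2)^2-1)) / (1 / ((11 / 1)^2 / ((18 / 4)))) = 4961 / 746705966760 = 0.00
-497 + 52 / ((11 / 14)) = -4739 / 11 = -430.82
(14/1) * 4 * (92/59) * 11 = 56672/59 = 960.54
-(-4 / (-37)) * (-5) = 20 / 37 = 0.54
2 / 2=1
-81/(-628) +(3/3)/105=9133/65940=0.14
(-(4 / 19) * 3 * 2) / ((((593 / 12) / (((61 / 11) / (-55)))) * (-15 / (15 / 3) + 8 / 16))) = -35136 / 34082675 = -0.00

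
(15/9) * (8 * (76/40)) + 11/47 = 3605/141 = 25.57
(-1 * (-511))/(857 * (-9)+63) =-511/7650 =-0.07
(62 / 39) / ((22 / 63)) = 4.55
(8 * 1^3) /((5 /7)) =56 /5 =11.20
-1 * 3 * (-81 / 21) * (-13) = -1053 / 7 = -150.43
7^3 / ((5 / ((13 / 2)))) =4459 / 10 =445.90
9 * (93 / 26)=837 / 26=32.19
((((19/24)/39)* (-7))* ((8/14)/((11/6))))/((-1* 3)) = 19/1287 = 0.01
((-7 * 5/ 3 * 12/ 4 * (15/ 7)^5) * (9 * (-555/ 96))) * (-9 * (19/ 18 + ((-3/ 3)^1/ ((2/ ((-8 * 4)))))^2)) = -190356584.11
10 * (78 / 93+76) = 23820 / 31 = 768.39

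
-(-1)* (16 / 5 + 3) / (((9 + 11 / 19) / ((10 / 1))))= 589 / 91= 6.47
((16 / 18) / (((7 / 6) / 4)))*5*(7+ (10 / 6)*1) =8320 / 63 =132.06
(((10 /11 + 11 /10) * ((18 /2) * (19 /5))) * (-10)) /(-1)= 687.11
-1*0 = 0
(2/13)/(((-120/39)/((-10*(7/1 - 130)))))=-61.50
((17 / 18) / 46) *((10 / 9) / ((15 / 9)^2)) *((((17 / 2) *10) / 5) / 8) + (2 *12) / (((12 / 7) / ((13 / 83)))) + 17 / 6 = 6932267 / 1374480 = 5.04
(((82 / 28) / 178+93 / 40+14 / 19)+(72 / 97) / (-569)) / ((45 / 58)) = 777299702609 / 195995862300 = 3.97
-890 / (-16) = 445 / 8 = 55.62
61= 61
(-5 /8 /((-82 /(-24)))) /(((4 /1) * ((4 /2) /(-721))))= 10815 /656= 16.49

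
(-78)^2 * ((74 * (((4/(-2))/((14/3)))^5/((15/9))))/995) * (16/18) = -291739968/83614825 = -3.49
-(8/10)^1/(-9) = 4/45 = 0.09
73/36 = 2.03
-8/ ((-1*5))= 8/ 5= 1.60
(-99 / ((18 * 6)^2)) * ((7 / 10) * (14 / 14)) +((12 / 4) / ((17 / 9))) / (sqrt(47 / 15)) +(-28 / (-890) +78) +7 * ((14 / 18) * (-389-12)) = -485643617 / 230688 +27 * sqrt(705) / 799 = -2104.30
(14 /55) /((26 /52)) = 28 /55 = 0.51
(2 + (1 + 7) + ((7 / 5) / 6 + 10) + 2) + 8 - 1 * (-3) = 997 / 30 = 33.23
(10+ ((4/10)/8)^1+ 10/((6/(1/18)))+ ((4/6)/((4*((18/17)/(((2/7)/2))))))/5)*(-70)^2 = 1342460/27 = 49720.74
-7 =-7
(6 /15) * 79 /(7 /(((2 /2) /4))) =79 /70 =1.13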